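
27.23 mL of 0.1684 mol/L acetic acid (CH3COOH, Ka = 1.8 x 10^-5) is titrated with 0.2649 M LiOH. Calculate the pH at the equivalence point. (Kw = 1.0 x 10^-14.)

8.88

n(CH3COOH) = 0.1684 x 0.02723 = 0.004586 mol; V(LiOH) at equivalence = 0.004586/0.2649 = 0.01731 L.
At equivalence all the acid is converted to CH3COO-; total volume = 0.02723 + 0.01731 = 0.04454 L, so [CH3COO-] = 0.004586/0.04454 = 0.1030 M.
Kb = Kw/Ka = 1.0e-14 / 1.8 x 10^-5 = 5.56e-10.
[OH^-] = sqrt(Kb x [CH3COO-]) = sqrt(5.56e-10 x 0.1030) = 7.56e-6 M.
pOH = 5.12, so pH = 14.00 - 5.12 = 8.88.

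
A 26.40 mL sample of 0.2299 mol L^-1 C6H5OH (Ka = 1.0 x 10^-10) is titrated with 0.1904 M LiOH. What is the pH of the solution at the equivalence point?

n(C6H5OH) = 0.2299 x 0.02640 = 0.006069 mol; V(LiOH) at equivalence = 0.006069/0.1904 = 0.03188 L.
At equivalence all the acid is converted to C6H5O-; total volume = 0.02640 + 0.03188 = 0.05828 L, so [C6H5O-] = 0.006069/0.05828 = 0.1041 M.
Kb = Kw/Ka = 1.0e-14 / 1.0 x 10^-10 = 0.000100.
[OH^-] = sqrt(Kb x [C6H5O-]) = sqrt(0.000100 x 0.1041) = 0.00323 M.
pOH = 2.49, so pH = 14.00 - 2.49 = 11.51.

11.51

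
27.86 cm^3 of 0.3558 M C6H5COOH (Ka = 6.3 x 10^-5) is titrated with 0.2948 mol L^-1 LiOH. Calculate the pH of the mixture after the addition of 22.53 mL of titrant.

Initial n(C6H5COOH) = 0.3558 x 0.02786 = 0.009913 mol.
n(LiOH) added = 0.2948 x 0.02253 = 0.006642 mol, converting that many moles of C6H5COOH to C6H5COO-.
Remaining n(C6H5COOH) = 0.003271 mol; n(C6H5COO-) = 0.006642 mol.
By Henderson-Hasselbalch, pH = pKa + log([A^-]/[HA]) = 4.20 + log(0.006642/0.003271) = 4.20 + (+0.31) = 4.51.

4.51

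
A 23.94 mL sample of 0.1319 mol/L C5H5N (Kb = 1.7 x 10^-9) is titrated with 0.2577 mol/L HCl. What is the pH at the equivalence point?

n(C5H5N) = 0.1319 x 0.02394 = 0.003158 mol; V(HCl) at equivalence = 0.003158/0.2577 = 0.01225 L.
At equivalence the base is fully converted to C5H5NH+; total volume = 0.03619 L, so [C5H5NH+] = 0.003158/0.03619 = 0.08724 M.
Ka(C5H5NH+) = Kw/Kb = 1.0e-14 / 1.7 x 10^-9 = 5.88e-6.
[H^+] = sqrt(Ka x [C5H5NH+]) = sqrt(5.88e-6 x 0.08724) = 0.000716 M.
pH = -log(0.000716) = 3.14.

3.14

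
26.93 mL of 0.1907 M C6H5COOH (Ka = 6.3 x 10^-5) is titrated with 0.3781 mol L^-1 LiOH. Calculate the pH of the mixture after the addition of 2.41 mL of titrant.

3.53

Initial n(C6H5COOH) = 0.1907 x 0.02693 = 0.005136 mol.
n(LiOH) added = 0.3781 x 0.002410 = 0.0009112 mol, converting that many moles of C6H5COOH to C6H5COO-.
Remaining n(C6H5COOH) = 0.004224 mol; n(C6H5COO-) = 0.0009112 mol.
By Henderson-Hasselbalch, pH = pKa + log([A^-]/[HA]) = 4.20 + log(0.0009112/0.004224) = 4.20 + (-0.67) = 3.53.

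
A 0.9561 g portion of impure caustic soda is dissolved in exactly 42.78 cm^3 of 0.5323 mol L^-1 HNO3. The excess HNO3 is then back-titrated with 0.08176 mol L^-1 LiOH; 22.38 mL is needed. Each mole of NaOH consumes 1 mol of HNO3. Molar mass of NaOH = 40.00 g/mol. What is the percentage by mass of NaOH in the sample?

87.6%

Total n(HNO3) added = 0.5323 x 0.04278 = 0.02277 mol.
n(LiOH) used = 0.08176 x 0.02238 = 0.001830 mol, which equals the excess n(HNO3).
So n(HNO3) consumed by the sample = 0.02277 - 0.001830 = 0.02094 mol.
n(NaOH) = 0.02094 / 1 = 0.02094 mol.
mass NaOH = 0.02094 x 40.00 = 0.8377 g, so %NaOH = 0.8377/0.9561 x 100 = 87.6%.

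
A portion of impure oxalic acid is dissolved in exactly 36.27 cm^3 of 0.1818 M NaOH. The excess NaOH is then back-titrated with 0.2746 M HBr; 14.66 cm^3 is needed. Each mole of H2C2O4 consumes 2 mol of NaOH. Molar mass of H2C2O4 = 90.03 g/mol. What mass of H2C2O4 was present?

0.116 g

Total n(NaOH) added = 0.1818 x 0.03627 = 0.006594 mol.
n(HBr) used = 0.2746 x 0.01466 = 0.004026 mol, which equals the excess n(NaOH).
So n(NaOH) consumed by the sample = 0.006594 - 0.004026 = 0.002568 mol.
n(H2C2O4) = 0.002568 / 2 = 0.001284 mol.
mass = 0.001284 mol x 90.03 g/mol = 0.116 g.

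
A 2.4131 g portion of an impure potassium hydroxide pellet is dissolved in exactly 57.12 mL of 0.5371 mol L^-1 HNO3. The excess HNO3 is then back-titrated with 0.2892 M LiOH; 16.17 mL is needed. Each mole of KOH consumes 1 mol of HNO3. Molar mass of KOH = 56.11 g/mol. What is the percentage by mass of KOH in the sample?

60.5%

Total n(HNO3) added = 0.5371 x 0.05712 = 0.03068 mol.
n(LiOH) used = 0.2892 x 0.01617 = 0.004676 mol, which equals the excess n(HNO3).
So n(HNO3) consumed by the sample = 0.03068 - 0.004676 = 0.02600 mol.
n(KOH) = 0.02600 / 1 = 0.02600 mol.
mass KOH = 0.02600 x 56.11 = 1.459 g, so %KOH = 1.459/2.4131 x 100 = 60.5%.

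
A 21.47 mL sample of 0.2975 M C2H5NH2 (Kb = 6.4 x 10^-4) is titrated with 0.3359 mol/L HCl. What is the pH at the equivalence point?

n(C2H5NH2) = 0.2975 x 0.02147 = 0.006387 mol; V(HCl) at equivalence = 0.006387/0.3359 = 0.01902 L.
At equivalence the base is fully converted to C2H5NH3+; total volume = 0.04049 L, so [C2H5NH3+] = 0.006387/0.04049 = 0.1578 M.
Ka(C2H5NH3+) = Kw/Kb = 1.0e-14 / 6.4 x 10^-4 = 1.56e-11.
[H^+] = sqrt(Ka x [C2H5NH3+]) = sqrt(1.56e-11 x 0.1578) = 1.57e-6 M.
pH = -log(1.57e-6) = 5.80.

5.80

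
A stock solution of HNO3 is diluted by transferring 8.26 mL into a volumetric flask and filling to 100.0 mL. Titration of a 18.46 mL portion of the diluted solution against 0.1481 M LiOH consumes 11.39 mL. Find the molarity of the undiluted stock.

n(LiOH) = 0.1481 x 0.01139 = 0.001687 mol.
n(HNO3) in the aliquot = 0.001687 mol.
[diluted HNO3] = 0.001687 / 0.01846 = 0.09138 M.
Dilution factor = 100.0/8.260 = 12.11, so [stock] = 0.09138 x 12.11 = 1.11 M.

1.11 M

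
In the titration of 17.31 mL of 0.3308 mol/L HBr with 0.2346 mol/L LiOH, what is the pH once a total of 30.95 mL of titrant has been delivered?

12.50

n(acid) = 0.3308 x 0.01731 = 0.005726 mol; n(LiOH) added = 0.2346 x 0.03095 = 0.007261 mol.
Base is in excess by 0.007261 - 0.005726 = 0.001535 mol in a total volume of 0.04826 L.
[OH^-] = 0.001535/0.04826 = 0.03180 M, so pOH = 1.50 and pH = 14.00 - 1.50 = 12.50.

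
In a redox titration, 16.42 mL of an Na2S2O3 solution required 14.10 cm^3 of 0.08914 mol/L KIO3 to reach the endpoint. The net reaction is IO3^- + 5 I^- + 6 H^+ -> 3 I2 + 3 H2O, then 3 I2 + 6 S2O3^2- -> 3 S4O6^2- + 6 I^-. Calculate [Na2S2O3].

0.459 M

n(KIO3) = 0.08914 x 0.01410 = 0.001257 mol.
From the balanced equation, 1 mol KIO3 reacts with 6 mol Na2S2O3, so n(Na2S2O3) = 0.001257 x 6/1 = 0.007541 mol.
[Na2S2O3] = 0.007541 / 0.01642 L = 0.459 M.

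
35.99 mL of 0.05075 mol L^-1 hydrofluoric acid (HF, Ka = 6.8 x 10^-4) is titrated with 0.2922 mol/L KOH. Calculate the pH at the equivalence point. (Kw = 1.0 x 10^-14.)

7.90

n(HF) = 0.05075 x 0.03599 = 0.001826 mol; V(KOH) at equivalence = 0.001826/0.2922 = 0.006251 L.
At equivalence all the acid is converted to F-; total volume = 0.03599 + 0.006251 = 0.04224 L, so [F-] = 0.001826/0.04224 = 0.04324 M.
Kb = Kw/Ka = 1.0e-14 / 6.8 x 10^-4 = 1.47e-11.
[OH^-] = sqrt(Kb x [F-]) = sqrt(1.47e-11 x 0.04324) = 7.97e-7 M.
pOH = 6.10, so pH = 14.00 - 6.10 = 7.90.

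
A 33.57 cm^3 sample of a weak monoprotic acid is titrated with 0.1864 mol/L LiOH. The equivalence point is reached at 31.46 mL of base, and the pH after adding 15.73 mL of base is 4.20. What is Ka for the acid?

6.3 x 10^-5

15.73 mL is half of the equivalence volume, so this is the half-equivalence point where [HA] = [A^-].
At half-equivalence pH = pKa, so pKa = 4.20.
Ka = 10^(-4.20) = 6.3 x 10^-5.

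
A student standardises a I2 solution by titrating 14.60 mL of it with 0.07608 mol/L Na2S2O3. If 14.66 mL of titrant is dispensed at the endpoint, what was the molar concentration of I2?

n(Na2S2O3) = 0.07608 x 0.01466 = 0.001115 mol.
From the balanced equation, 2 mol Na2S2O3 reacts with 1 mol I2, so n(I2) = 0.001115 x 1/2 = 0.0005577 mol.
[I2] = 0.0005577 / 0.01460 L = 0.0382 M.

0.0382 M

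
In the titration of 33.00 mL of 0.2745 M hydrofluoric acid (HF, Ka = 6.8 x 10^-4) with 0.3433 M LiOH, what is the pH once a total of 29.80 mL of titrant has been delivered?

n(acid) = 0.2745 x 0.03300 = 0.009059 mol; n(LiOH) added = 0.3433 x 0.02980 = 0.01023 mol.
Base is in excess by 0.01023 - 0.009059 = 0.001172 mol in a total volume of 0.06280 L.
[OH^-] = 0.001172/0.06280 = 0.01866 M, so pOH = 1.73 and pH = 14.00 - 1.73 = 12.27.

12.27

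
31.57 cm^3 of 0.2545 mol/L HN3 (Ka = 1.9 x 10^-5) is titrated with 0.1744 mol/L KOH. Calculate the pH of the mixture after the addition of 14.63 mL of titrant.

Initial n(HN3) = 0.2545 x 0.03157 = 0.008035 mol.
n(KOH) added = 0.1744 x 0.01463 = 0.002551 mol, converting that many moles of HN3 to N3-.
Remaining n(HN3) = 0.005483 mol; n(N3-) = 0.002551 mol.
By Henderson-Hasselbalch, pH = pKa + log([A^-]/[HA]) = 4.72 + log(0.002551/0.005483) = 4.72 + (-0.33) = 4.39.

4.39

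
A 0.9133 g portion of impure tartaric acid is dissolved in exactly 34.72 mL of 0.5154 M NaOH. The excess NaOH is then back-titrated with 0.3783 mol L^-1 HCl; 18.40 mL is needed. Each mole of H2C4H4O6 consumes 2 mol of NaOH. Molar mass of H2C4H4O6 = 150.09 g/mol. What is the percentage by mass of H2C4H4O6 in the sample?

89.8%

Total n(NaOH) added = 0.5154 x 0.03472 = 0.01789 mol.
n(HCl) used = 0.3783 x 0.01840 = 0.006961 mol, which equals the excess n(NaOH).
So n(NaOH) consumed by the sample = 0.01789 - 0.006961 = 0.01093 mol.
n(H2C4H4O6) = 0.01093 / 2 = 0.005467 mol.
mass H2C4H4O6 = 0.005467 x 150.09 = 0.8205 g, so %H2C4H4O6 = 0.8205/0.9133 x 100 = 89.8%.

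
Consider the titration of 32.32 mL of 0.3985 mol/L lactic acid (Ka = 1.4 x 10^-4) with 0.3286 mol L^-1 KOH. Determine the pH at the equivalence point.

8.55

n(HC3H5O3) = 0.3985 x 0.03232 = 0.01288 mol; V(KOH) at equivalence = 0.01288/0.3286 = 0.03920 L.
At equivalence all the acid is converted to C3H5O3-; total volume = 0.03232 + 0.03920 = 0.07152 L, so [C3H5O3-] = 0.01288/0.07152 = 0.1801 M.
Kb = Kw/Ka = 1.0e-14 / 1.4 x 10^-4 = 7.14e-11.
[OH^-] = sqrt(Kb x [C3H5O3-]) = sqrt(7.14e-11 x 0.1801) = 3.59e-6 M.
pOH = 5.45, so pH = 14.00 - 5.45 = 8.55.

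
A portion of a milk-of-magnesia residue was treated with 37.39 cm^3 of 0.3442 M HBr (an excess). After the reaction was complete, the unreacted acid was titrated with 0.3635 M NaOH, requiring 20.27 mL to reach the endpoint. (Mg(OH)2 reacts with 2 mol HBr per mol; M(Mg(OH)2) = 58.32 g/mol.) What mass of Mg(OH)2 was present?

0.160 g

Total n(HBr) added = 0.3442 x 0.03739 = 0.01287 mol.
n(NaOH) used = 0.3635 x 0.02027 = 0.007368 mol, which equals the excess n(HBr).
So n(HBr) consumed by the sample = 0.01287 - 0.007368 = 0.005501 mol.
n(Mg(OH)2) = 0.005501 / 2 = 0.002751 mol.
mass = 0.002751 mol x 58.32 g/mol = 0.160 g.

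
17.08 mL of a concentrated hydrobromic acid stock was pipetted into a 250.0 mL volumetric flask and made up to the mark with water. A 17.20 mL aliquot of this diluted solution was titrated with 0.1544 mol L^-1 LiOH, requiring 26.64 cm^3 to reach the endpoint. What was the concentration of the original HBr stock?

n(LiOH) = 0.1544 x 0.02664 = 0.004113 mol.
n(HBr) in the aliquot = 0.004113 mol.
[diluted HBr] = 0.004113 / 0.01720 = 0.2391 M.
Dilution factor = 250.0/17.08 = 14.64, so [stock] = 0.2391 x 14.64 = 3.50 M.

3.50 M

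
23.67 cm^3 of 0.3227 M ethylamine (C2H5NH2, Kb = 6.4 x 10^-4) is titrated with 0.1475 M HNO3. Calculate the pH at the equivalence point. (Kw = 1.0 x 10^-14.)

n(C2H5NH2) = 0.3227 x 0.02367 = 0.007638 mol; V(HNO3) at equivalence = 0.007638/0.1475 = 0.05179 L.
At equivalence the base is fully converted to C2H5NH3+; total volume = 0.07546 L, so [C2H5NH3+] = 0.007638/0.07546 = 0.1012 M.
Ka(C2H5NH3+) = Kw/Kb = 1.0e-14 / 6.4 x 10^-4 = 1.56e-11.
[H^+] = sqrt(Ka x [C2H5NH3+]) = sqrt(1.56e-11 x 0.1012) = 1.26e-6 M.
pH = -log(1.26e-6) = 5.90.

5.90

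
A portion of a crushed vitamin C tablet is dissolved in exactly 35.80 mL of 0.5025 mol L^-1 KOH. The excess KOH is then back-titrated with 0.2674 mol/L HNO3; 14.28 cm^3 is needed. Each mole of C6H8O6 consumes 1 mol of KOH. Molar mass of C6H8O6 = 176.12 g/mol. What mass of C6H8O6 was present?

2.50 g

Total n(KOH) added = 0.5025 x 0.03580 = 0.01799 mol.
n(HNO3) used = 0.2674 x 0.01428 = 0.003818 mol, which equals the excess n(KOH).
So n(KOH) consumed by the sample = 0.01799 - 0.003818 = 0.01417 mol.
n(C6H8O6) = 0.01417 / 1 = 0.01417 mol.
mass = 0.01417 mol x 176.12 g/mol = 2.50 g.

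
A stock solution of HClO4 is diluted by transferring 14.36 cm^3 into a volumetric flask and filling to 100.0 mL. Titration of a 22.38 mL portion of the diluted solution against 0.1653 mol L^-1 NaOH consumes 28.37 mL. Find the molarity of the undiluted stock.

1.46 M

n(NaOH) = 0.1653 x 0.02837 = 0.004690 mol.
n(HClO4) in the aliquot = 0.004690 mol.
[diluted HClO4] = 0.004690 / 0.02238 = 0.2095 M.
Dilution factor = 100.0/14.36 = 6.964, so [stock] = 0.2095 x 6.964 = 1.46 M.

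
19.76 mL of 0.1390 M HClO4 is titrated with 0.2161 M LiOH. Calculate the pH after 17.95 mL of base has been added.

12.48

n(acid) = 0.1390 x 0.01976 = 0.002747 mol; n(LiOH) added = 0.2161 x 0.01795 = 0.003879 mol.
Base is in excess by 0.003879 - 0.002747 = 0.001132 mol in a total volume of 0.03771 L.
[OH^-] = 0.001132/0.03771 = 0.03003 M, so pOH = 1.52 and pH = 14.00 - 1.52 = 12.48.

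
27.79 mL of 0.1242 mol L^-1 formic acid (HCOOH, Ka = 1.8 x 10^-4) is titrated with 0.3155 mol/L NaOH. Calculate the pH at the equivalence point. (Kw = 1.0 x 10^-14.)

n(HCOOH) = 0.1242 x 0.02779 = 0.003452 mol; V(NaOH) at equivalence = 0.003452/0.3155 = 0.01094 L.
At equivalence all the acid is converted to HCOO-; total volume = 0.02779 + 0.01094 = 0.03873 L, so [HCOO-] = 0.003452/0.03873 = 0.08912 M.
Kb = Kw/Ka = 1.0e-14 / 1.8 x 10^-4 = 5.56e-11.
[OH^-] = sqrt(Kb x [HCOO-]) = sqrt(5.56e-11 x 0.08912) = 2.23e-6 M.
pOH = 5.65, so pH = 14.00 - 5.65 = 8.35.

8.35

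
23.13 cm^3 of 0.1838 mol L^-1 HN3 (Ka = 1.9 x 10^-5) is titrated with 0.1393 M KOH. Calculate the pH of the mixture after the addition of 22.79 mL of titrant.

Initial n(HN3) = 0.1838 x 0.02313 = 0.004251 mol.
n(KOH) added = 0.1393 x 0.02279 = 0.003175 mol, converting that many moles of HN3 to N3-.
Remaining n(HN3) = 0.001077 mol; n(N3-) = 0.003175 mol.
By Henderson-Hasselbalch, pH = pKa + log([A^-]/[HA]) = 4.72 + log(0.003175/0.001077) = 4.72 + (+0.47) = 5.19.

5.19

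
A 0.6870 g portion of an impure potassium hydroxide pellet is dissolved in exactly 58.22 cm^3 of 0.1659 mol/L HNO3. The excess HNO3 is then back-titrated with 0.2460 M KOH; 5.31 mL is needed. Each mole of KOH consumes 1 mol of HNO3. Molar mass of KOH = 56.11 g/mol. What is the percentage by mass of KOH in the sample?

68.2%

Total n(HNO3) added = 0.1659 x 0.05822 = 0.009659 mol.
n(KOH) used = 0.2460 x 0.005310 = 0.001306 mol, which equals the excess n(HNO3).
So n(HNO3) consumed by the sample = 0.009659 - 0.001306 = 0.008352 mol.
n(KOH) = 0.008352 / 1 = 0.008352 mol.
mass KOH = 0.008352 x 56.11 = 0.4687 g, so %KOH = 0.4687/0.6870 x 100 = 68.2%.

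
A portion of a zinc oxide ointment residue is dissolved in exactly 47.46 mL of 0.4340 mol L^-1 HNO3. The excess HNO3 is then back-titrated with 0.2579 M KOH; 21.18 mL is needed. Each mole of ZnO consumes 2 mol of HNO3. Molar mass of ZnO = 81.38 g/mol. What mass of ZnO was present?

0.616 g

Total n(HNO3) added = 0.4340 x 0.04746 = 0.02060 mol.
n(KOH) used = 0.2579 x 0.02118 = 0.005462 mol, which equals the excess n(HNO3).
So n(HNO3) consumed by the sample = 0.02060 - 0.005462 = 0.01514 mol.
n(ZnO) = 0.01514 / 2 = 0.007568 mol.
mass = 0.007568 mol x 81.38 g/mol = 0.616 g.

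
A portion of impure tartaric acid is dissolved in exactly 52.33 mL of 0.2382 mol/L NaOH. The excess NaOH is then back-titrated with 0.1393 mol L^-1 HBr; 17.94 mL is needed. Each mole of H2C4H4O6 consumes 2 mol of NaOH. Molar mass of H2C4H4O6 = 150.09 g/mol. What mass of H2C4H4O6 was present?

0.748 g

Total n(NaOH) added = 0.2382 x 0.05233 = 0.01247 mol.
n(HBr) used = 0.1393 x 0.01794 = 0.002499 mol, which equals the excess n(NaOH).
So n(NaOH) consumed by the sample = 0.01247 - 0.002499 = 0.009966 mol.
n(H2C4H4O6) = 0.009966 / 2 = 0.004983 mol.
mass = 0.004983 mol x 150.09 g/mol = 0.748 g.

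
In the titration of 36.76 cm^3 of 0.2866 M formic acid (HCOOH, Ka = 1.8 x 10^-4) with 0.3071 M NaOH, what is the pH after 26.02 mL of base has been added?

4.24

Initial n(HCOOH) = 0.2866 x 0.03676 = 0.01054 mol.
n(NaOH) added = 0.3071 x 0.02602 = 0.007991 mol, converting that many moles of HCOOH to HCOO-.
Remaining n(HCOOH) = 0.002545 mol; n(HCOO-) = 0.007991 mol.
By Henderson-Hasselbalch, pH = pKa + log([A^-]/[HA]) = 3.74 + log(0.007991/0.002545) = 3.74 + (+0.50) = 4.24.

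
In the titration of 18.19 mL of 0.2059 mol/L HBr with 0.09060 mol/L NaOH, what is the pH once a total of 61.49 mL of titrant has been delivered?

n(acid) = 0.2059 x 0.01819 = 0.003745 mol; n(NaOH) added = 0.09060 x 0.06149 = 0.005571 mol.
Base is in excess by 0.005571 - 0.003745 = 0.001826 mol in a total volume of 0.07968 L.
[OH^-] = 0.001826/0.07968 = 0.02291 M, so pOH = 1.64 and pH = 14.00 - 1.64 = 12.36.

12.36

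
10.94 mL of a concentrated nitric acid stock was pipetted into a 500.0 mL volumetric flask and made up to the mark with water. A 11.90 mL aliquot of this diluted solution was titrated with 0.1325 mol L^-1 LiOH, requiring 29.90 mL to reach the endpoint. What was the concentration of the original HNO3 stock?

15.2 M

n(LiOH) = 0.1325 x 0.02990 = 0.003962 mol.
n(HNO3) in the aliquot = 0.003962 mol.
[diluted HNO3] = 0.003962 / 0.01190 = 0.3329 M.
Dilution factor = 500.0/10.94 = 45.70, so [stock] = 0.3329 x 45.70 = 15.2 M.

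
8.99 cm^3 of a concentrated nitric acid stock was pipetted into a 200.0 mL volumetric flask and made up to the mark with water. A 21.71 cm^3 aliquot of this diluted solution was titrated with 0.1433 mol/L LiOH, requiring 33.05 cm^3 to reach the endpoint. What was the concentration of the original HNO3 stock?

n(LiOH) = 0.1433 x 0.03305 = 0.004736 mol.
n(HNO3) in the aliquot = 0.004736 mol.
[diluted HNO3] = 0.004736 / 0.02171 = 0.2182 M.
Dilution factor = 200.0/8.990 = 22.25, so [stock] = 0.2182 x 22.25 = 4.85 M.

4.85 M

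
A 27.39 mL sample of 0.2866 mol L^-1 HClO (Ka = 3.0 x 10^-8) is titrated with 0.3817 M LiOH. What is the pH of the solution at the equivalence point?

n(HClO) = 0.2866 x 0.02739 = 0.007850 mol; V(LiOH) at equivalence = 0.007850/0.3817 = 0.02057 L.
At equivalence all the acid is converted to ClO-; total volume = 0.02739 + 0.02057 = 0.04796 L, so [ClO-] = 0.007850/0.04796 = 0.1637 M.
Kb = Kw/Ka = 1.0e-14 / 3.0 x 10^-8 = 3.33e-7.
[OH^-] = sqrt(Kb x [ClO-]) = sqrt(3.33e-7 x 0.1637) = 0.000234 M.
pOH = 3.63, so pH = 14.00 - 3.63 = 10.37.

10.37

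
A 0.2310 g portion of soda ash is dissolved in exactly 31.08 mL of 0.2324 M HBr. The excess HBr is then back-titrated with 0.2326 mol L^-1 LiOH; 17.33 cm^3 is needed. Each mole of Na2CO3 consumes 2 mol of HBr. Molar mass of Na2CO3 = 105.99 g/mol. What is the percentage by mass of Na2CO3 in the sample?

Total n(HBr) added = 0.2324 x 0.03108 = 0.007223 mol.
n(LiOH) used = 0.2326 x 0.01733 = 0.004031 mol, which equals the excess n(HBr).
So n(HBr) consumed by the sample = 0.007223 - 0.004031 = 0.003192 mol.
n(Na2CO3) = 0.003192 / 2 = 0.001596 mol.
mass Na2CO3 = 0.001596 x 105.99 = 0.1692 g, so %Na2CO3 = 0.1692/0.2310 x 100 = 73.2%.

73.2%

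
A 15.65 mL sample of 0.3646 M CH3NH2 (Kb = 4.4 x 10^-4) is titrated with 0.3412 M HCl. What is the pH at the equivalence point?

5.70

n(CH3NH2) = 0.3646 x 0.01565 = 0.005706 mol; V(HCl) at equivalence = 0.005706/0.3412 = 0.01672 L.
At equivalence the base is fully converted to CH3NH3+; total volume = 0.03237 L, so [CH3NH3+] = 0.005706/0.03237 = 0.1763 M.
Ka(CH3NH3+) = Kw/Kb = 1.0e-14 / 4.4 x 10^-4 = 2.27e-11.
[H^+] = sqrt(Ka x [CH3NH3+]) = sqrt(2.27e-11 x 0.1763) = 2.00e-6 M.
pH = -log(2.00e-6) = 5.70.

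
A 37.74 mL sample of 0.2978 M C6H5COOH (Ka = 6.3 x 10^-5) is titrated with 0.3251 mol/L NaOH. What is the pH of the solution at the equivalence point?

8.70

n(C6H5COOH) = 0.2978 x 0.03774 = 0.01124 mol; V(NaOH) at equivalence = 0.01124/0.3251 = 0.03457 L.
At equivalence all the acid is converted to C6H5COO-; total volume = 0.03774 + 0.03457 = 0.07231 L, so [C6H5COO-] = 0.01124/0.07231 = 0.1554 M.
Kb = Kw/Ka = 1.0e-14 / 6.3 x 10^-5 = 1.59e-10.
[OH^-] = sqrt(Kb x [C6H5COO-]) = sqrt(1.59e-10 x 0.1554) = 4.97e-6 M.
pOH = 5.30, so pH = 14.00 - 5.30 = 8.70.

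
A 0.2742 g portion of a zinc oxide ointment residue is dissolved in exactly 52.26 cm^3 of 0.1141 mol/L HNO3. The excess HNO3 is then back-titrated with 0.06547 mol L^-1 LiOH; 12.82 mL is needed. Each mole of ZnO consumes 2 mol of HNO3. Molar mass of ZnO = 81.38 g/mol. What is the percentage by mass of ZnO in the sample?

Total n(HNO3) added = 0.1141 x 0.05226 = 0.005963 mol.
n(LiOH) used = 0.06547 x 0.01282 = 0.0008393 mol, which equals the excess n(HNO3).
So n(HNO3) consumed by the sample = 0.005963 - 0.0008393 = 0.005124 mol.
n(ZnO) = 0.005124 / 2 = 0.002562 mol.
mass ZnO = 0.002562 x 81.38 = 0.2085 g, so %ZnO = 0.2085/0.2742 x 100 = 76.0%.

76.0%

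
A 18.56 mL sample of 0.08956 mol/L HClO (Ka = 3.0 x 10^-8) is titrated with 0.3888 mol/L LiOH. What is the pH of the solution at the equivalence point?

n(HClO) = 0.08956 x 0.01856 = 0.001662 mol; V(LiOH) at equivalence = 0.001662/0.3888 = 0.004275 L.
At equivalence all the acid is converted to ClO-; total volume = 0.01856 + 0.004275 = 0.02284 L, so [ClO-] = 0.001662/0.02284 = 0.07279 M.
Kb = Kw/Ka = 1.0e-14 / 3.0 x 10^-8 = 3.33e-7.
[OH^-] = sqrt(Kb x [ClO-]) = sqrt(3.33e-7 x 0.07279) = 0.000156 M.
pOH = 3.81, so pH = 14.00 - 3.81 = 10.19.

10.19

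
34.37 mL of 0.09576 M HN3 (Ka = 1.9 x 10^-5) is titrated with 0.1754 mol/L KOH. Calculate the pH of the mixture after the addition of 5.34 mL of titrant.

4.32

Initial n(HN3) = 0.09576 x 0.03437 = 0.003291 mol.
n(KOH) added = 0.1754 x 0.005340 = 0.0009366 mol, converting that many moles of HN3 to N3-.
Remaining n(HN3) = 0.002355 mol; n(N3-) = 0.0009366 mol.
By Henderson-Hasselbalch, pH = pKa + log([A^-]/[HA]) = 4.72 + log(0.0009366/0.002355) = 4.72 + (-0.40) = 4.32.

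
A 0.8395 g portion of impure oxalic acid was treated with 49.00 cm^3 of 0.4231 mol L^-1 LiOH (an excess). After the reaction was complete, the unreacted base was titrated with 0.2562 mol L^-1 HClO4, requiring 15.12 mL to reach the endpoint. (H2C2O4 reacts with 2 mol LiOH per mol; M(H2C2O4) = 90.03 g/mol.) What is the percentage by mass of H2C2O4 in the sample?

Total n(LiOH) added = 0.4231 x 0.04900 = 0.02073 mol.
n(HClO4) used = 0.2562 x 0.01512 = 0.003874 mol, which equals the excess n(LiOH).
So n(LiOH) consumed by the sample = 0.02073 - 0.003874 = 0.01686 mol.
n(H2C2O4) = 0.01686 / 2 = 0.008429 mol.
mass H2C2O4 = 0.008429 x 90.03 = 0.7589 g, so %H2C2O4 = 0.7589/0.8395 x 100 = 90.4%.

90.4%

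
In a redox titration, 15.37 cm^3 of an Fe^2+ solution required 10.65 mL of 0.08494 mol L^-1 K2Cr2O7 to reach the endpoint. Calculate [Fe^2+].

0.353 M

n(K2Cr2O7) = 0.08494 x 0.01065 = 0.0009046 mol.
From the balanced equation, 1 mol K2Cr2O7 reacts with 6 mol Fe^2+, so n(Fe^2+) = 0.0009046 x 6/1 = 0.005428 mol.
[Fe^2+] = 0.005428 / 0.01537 L = 0.353 M.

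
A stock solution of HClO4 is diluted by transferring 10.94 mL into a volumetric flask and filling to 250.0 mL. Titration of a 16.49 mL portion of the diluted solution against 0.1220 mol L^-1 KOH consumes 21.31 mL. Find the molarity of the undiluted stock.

n(KOH) = 0.1220 x 0.02131 = 0.002600 mol.
n(HClO4) in the aliquot = 0.002600 mol.
[diluted HClO4] = 0.002600 / 0.01649 = 0.1577 M.
Dilution factor = 250.0/10.94 = 22.85, so [stock] = 0.1577 x 22.85 = 3.60 M.

3.60 M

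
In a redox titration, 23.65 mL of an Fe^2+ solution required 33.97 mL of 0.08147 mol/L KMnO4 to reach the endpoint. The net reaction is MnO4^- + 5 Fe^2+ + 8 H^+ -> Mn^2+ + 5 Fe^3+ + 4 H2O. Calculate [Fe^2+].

0.585 M

n(KMnO4) = 0.08147 x 0.03397 = 0.002768 mol.
From the balanced equation, 1 mol KMnO4 reacts with 5 mol Fe^2+, so n(Fe^2+) = 0.002768 x 5/1 = 0.01384 mol.
[Fe^2+] = 0.01384 / 0.02365 L = 0.585 M.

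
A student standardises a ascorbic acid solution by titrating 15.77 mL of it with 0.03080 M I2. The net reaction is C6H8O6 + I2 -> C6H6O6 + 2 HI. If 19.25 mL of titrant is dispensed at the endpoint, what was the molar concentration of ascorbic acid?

n(I2) = 0.03080 x 0.01925 = 0.0005929 mol.
From the balanced equation, 1 mol I2 reacts with 1 mol ascorbic acid, so n(ascorbic acid) = 0.0005929 x 1/1 = 0.0005929 mol.
[ascorbic acid] = 0.0005929 / 0.01577 L = 0.0376 M.

0.0376 M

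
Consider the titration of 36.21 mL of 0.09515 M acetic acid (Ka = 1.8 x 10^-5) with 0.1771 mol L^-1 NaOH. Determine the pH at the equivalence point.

n(CH3COOH) = 0.09515 x 0.03621 = 0.003445 mol; V(NaOH) at equivalence = 0.003445/0.1771 = 0.01945 L.
At equivalence all the acid is converted to CH3COO-; total volume = 0.03621 + 0.01945 = 0.05566 L, so [CH3COO-] = 0.003445/0.05566 = 0.06190 M.
Kb = Kw/Ka = 1.0e-14 / 1.8 x 10^-5 = 5.56e-10.
[OH^-] = sqrt(Kb x [CH3COO-]) = sqrt(5.56e-10 x 0.06190) = 5.86e-6 M.
pOH = 5.23, so pH = 14.00 - 5.23 = 8.77.

8.77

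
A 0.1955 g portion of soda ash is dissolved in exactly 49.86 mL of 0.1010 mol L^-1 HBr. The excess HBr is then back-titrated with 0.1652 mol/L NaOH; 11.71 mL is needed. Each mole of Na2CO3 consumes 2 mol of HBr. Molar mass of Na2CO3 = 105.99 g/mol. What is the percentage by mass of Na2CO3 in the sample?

Total n(HBr) added = 0.1010 x 0.04986 = 0.005036 mol.
n(NaOH) used = 0.1652 x 0.01171 = 0.001934 mol, which equals the excess n(HBr).
So n(HBr) consumed by the sample = 0.005036 - 0.001934 = 0.003101 mol.
n(Na2CO3) = 0.003101 / 2 = 0.001551 mol.
mass Na2CO3 = 0.001551 x 105.99 = 0.1644 g, so %Na2CO3 = 0.1644/0.1955 x 100 = 84.1%.

84.1%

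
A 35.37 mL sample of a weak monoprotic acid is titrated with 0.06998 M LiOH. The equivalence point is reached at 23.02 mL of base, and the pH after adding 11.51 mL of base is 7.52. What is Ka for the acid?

11.51 mL is half of the equivalence volume, so this is the half-equivalence point where [HA] = [A^-].
At half-equivalence pH = pKa, so pKa = 7.52.
Ka = 10^(-7.52) = 3.0 x 10^-8.

3.0 x 10^-8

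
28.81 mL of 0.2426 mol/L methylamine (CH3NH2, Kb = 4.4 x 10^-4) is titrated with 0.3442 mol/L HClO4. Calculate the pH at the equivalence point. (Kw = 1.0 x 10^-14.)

n(CH3NH2) = 0.2426 x 0.02881 = 0.006989 mol; V(HClO4) at equivalence = 0.006989/0.3442 = 0.02031 L.
At equivalence the base is fully converted to CH3NH3+; total volume = 0.04912 L, so [CH3NH3+] = 0.006989/0.04912 = 0.1423 M.
Ka(CH3NH3+) = Kw/Kb = 1.0e-14 / 4.4 x 10^-4 = 2.27e-11.
[H^+] = sqrt(Ka x [CH3NH3+]) = sqrt(2.27e-11 x 0.1423) = 1.80e-6 M.
pH = -log(1.80e-6) = 5.75.

5.75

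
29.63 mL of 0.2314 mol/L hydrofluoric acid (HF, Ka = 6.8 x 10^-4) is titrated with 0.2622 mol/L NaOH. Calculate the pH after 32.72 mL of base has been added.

n(acid) = 0.2314 x 0.02963 = 0.006856 mol; n(NaOH) added = 0.2622 x 0.03272 = 0.008579 mol.
Base is in excess by 0.008579 - 0.006856 = 0.001723 mol in a total volume of 0.06235 L.
[OH^-] = 0.001723/0.06235 = 0.02763 M, so pOH = 1.56 and pH = 14.00 - 1.56 = 12.44.

12.44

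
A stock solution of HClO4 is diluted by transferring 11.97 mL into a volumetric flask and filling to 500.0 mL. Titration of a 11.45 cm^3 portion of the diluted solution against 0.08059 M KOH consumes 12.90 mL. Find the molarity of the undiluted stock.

n(KOH) = 0.08059 x 0.01290 = 0.001040 mol.
n(HClO4) in the aliquot = 0.001040 mol.
[diluted HClO4] = 0.001040 / 0.01145 = 0.09080 M.
Dilution factor = 500.0/11.97 = 41.77, so [stock] = 0.09080 x 41.77 = 3.79 M.

3.79 M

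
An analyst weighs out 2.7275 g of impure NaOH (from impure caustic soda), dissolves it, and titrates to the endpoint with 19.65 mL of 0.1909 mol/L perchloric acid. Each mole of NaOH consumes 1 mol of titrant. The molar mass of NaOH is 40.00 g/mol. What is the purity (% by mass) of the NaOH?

5.50%

n(HClO4) = 0.1909 x 0.01965 = 0.003751 mol.
n(NaOH) = 0.003751 / 1 = 0.003751 mol.
mass of NaOH = 0.003751 x 40.00 = 0.1500 g.
% purity = 0.1500 / 2.7275 x 100 = 5.50%.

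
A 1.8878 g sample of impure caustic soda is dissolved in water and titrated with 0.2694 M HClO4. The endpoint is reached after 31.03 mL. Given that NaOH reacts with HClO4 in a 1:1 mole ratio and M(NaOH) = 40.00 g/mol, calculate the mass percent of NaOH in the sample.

17.7%

n(HClO4) = 0.2694 x 0.03103 = 0.008359 mol.
n(NaOH) = 0.008359 / 1 = 0.008359 mol.
mass of NaOH = 0.008359 x 40.00 = 0.3344 g.
% purity = 0.3344 / 1.8878 x 100 = 17.7%.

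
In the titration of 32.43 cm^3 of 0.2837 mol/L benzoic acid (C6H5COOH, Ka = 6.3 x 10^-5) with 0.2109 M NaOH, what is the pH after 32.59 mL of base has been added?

Initial n(C6H5COOH) = 0.2837 x 0.03243 = 0.009200 mol.
n(NaOH) added = 0.2109 x 0.03259 = 0.006873 mol, converting that many moles of C6H5COOH to C6H5COO-.
Remaining n(C6H5COOH) = 0.002327 mol; n(C6H5COO-) = 0.006873 mol.
By Henderson-Hasselbalch, pH = pKa + log([A^-]/[HA]) = 4.20 + log(0.006873/0.002327) = 4.20 + (+0.47) = 4.67.

4.67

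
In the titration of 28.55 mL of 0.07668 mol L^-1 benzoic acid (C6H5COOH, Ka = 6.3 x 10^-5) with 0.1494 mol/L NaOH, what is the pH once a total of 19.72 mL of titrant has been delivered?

n(acid) = 0.07668 x 0.02855 = 0.002189 mol; n(NaOH) added = 0.1494 x 0.01972 = 0.002946 mol.
Base is in excess by 0.002946 - 0.002189 = 0.0007570 mol in a total volume of 0.04827 L.
[OH^-] = 0.0007570/0.04827 = 0.01568 M, so pOH = 1.80 and pH = 14.00 - 1.80 = 12.20.

12.20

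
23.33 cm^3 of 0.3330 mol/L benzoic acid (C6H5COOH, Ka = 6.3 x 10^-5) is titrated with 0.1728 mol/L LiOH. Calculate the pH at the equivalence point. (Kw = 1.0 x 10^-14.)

n(C6H5COOH) = 0.3330 x 0.02333 = 0.007769 mol; V(LiOH) at equivalence = 0.007769/0.1728 = 0.04496 L.
At equivalence all the acid is converted to C6H5COO-; total volume = 0.02333 + 0.04496 = 0.06829 L, so [C6H5COO-] = 0.007769/0.06829 = 0.1138 M.
Kb = Kw/Ka = 1.0e-14 / 6.3 x 10^-5 = 1.59e-10.
[OH^-] = sqrt(Kb x [C6H5COO-]) = sqrt(1.59e-10 x 0.1138) = 4.25e-6 M.
pOH = 5.37, so pH = 14.00 - 5.37 = 8.63.

8.63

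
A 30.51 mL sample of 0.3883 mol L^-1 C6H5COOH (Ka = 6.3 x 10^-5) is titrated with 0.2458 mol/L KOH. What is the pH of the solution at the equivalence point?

n(C6H5COOH) = 0.3883 x 0.03051 = 0.01185 mol; V(KOH) at equivalence = 0.01185/0.2458 = 0.04820 L.
At equivalence all the acid is converted to C6H5COO-; total volume = 0.03051 + 0.04820 = 0.07871 L, so [C6H5COO-] = 0.01185/0.07871 = 0.1505 M.
Kb = Kw/Ka = 1.0e-14 / 6.3 x 10^-5 = 1.59e-10.
[OH^-] = sqrt(Kb x [C6H5COO-]) = sqrt(1.59e-10 x 0.1505) = 4.89e-6 M.
pOH = 5.31, so pH = 14.00 - 5.31 = 8.69.

8.69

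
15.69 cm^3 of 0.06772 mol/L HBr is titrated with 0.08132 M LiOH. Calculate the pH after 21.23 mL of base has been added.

n(acid) = 0.06772 x 0.01569 = 0.001063 mol; n(LiOH) added = 0.08132 x 0.02123 = 0.001726 mol.
Base is in excess by 0.001726 - 0.001063 = 0.0006639 mol in a total volume of 0.03692 L.
[OH^-] = 0.0006639/0.03692 = 0.01798 M, so pOH = 1.75 and pH = 14.00 - 1.75 = 12.25.

12.25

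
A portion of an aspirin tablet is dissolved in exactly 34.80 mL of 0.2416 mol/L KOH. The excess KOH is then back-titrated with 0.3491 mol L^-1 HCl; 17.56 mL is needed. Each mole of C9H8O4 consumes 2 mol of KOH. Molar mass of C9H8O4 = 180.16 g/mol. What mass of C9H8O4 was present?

Total n(KOH) added = 0.2416 x 0.03480 = 0.008408 mol.
n(HCl) used = 0.3491 x 0.01756 = 0.006130 mol, which equals the excess n(KOH).
So n(KOH) consumed by the sample = 0.008408 - 0.006130 = 0.002277 mol.
n(C9H8O4) = 0.002277 / 2 = 0.001139 mol.
mass = 0.001139 mol x 180.16 g/mol = 0.205 g.

0.205 g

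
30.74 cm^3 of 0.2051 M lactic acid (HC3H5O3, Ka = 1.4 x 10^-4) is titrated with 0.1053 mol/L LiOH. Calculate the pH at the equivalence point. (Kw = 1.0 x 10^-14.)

8.35

n(HC3H5O3) = 0.2051 x 0.03074 = 0.006305 mol; V(LiOH) at equivalence = 0.006305/0.1053 = 0.05987 L.
At equivalence all the acid is converted to C3H5O3-; total volume = 0.03074 + 0.05987 = 0.09061 L, so [C3H5O3-] = 0.006305/0.09061 = 0.06958 M.
Kb = Kw/Ka = 1.0e-14 / 1.4 x 10^-4 = 7.14e-11.
[OH^-] = sqrt(Kb x [C3H5O3-]) = sqrt(7.14e-11 x 0.06958) = 2.23e-6 M.
pOH = 5.65, so pH = 14.00 - 5.65 = 8.35.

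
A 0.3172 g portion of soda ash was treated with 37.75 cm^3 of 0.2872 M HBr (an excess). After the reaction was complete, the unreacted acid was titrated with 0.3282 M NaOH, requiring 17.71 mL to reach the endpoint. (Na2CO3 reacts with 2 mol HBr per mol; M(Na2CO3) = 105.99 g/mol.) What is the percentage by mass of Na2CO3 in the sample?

84.0%

Total n(HBr) added = 0.2872 x 0.03775 = 0.01084 mol.
n(NaOH) used = 0.3282 x 0.01771 = 0.005812 mol, which equals the excess n(HBr).
So n(HBr) consumed by the sample = 0.01084 - 0.005812 = 0.005029 mol.
n(Na2CO3) = 0.005029 / 2 = 0.002515 mol.
mass Na2CO3 = 0.002515 x 105.99 = 0.2665 g, so %Na2CO3 = 0.2665/0.3172 x 100 = 84.0%.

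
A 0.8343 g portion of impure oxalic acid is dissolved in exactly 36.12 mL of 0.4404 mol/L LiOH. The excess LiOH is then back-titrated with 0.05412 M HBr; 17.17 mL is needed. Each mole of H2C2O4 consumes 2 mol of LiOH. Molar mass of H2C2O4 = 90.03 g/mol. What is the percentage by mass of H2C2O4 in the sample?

80.8%

Total n(LiOH) added = 0.4404 x 0.03612 = 0.01591 mol.
n(HBr) used = 0.05412 x 0.01717 = 0.0009292 mol, which equals the excess n(LiOH).
So n(LiOH) consumed by the sample = 0.01591 - 0.0009292 = 0.01498 mol.
n(H2C2O4) = 0.01498 / 2 = 0.007489 mol.
mass H2C2O4 = 0.007489 x 90.03 = 0.6742 g, so %H2C2O4 = 0.6742/0.8343 x 100 = 80.8%.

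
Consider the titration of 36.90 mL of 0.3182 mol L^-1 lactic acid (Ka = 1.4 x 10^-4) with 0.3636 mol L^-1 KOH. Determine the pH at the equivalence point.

n(HC3H5O3) = 0.3182 x 0.03690 = 0.01174 mol; V(KOH) at equivalence = 0.01174/0.3636 = 0.03229 L.
At equivalence all the acid is converted to C3H5O3-; total volume = 0.03690 + 0.03229 = 0.06919 L, so [C3H5O3-] = 0.01174/0.06919 = 0.1697 M.
Kb = Kw/Ka = 1.0e-14 / 1.4 x 10^-4 = 7.14e-11.
[OH^-] = sqrt(Kb x [C3H5O3-]) = sqrt(7.14e-11 x 0.1697) = 3.48e-6 M.
pOH = 5.46, so pH = 14.00 - 5.46 = 8.54.

8.54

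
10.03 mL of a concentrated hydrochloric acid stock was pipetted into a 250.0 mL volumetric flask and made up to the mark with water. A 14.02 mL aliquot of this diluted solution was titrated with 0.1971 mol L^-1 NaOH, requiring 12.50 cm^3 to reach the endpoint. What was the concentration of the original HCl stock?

n(NaOH) = 0.1971 x 0.01250 = 0.002464 mol.
n(HCl) in the aliquot = 0.002464 mol.
[diluted HCl] = 0.002464 / 0.01402 = 0.1757 M.
Dilution factor = 250.0/10.03 = 24.93, so [stock] = 0.1757 x 24.93 = 4.38 M.

4.38 M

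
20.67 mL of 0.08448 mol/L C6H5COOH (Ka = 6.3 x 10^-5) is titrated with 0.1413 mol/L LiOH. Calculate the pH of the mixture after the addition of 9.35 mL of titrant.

Initial n(C6H5COOH) = 0.08448 x 0.02067 = 0.001746 mol.
n(LiOH) added = 0.1413 x 0.009350 = 0.001321 mol, converting that many moles of C6H5COOH to C6H5COO-.
Remaining n(C6H5COOH) = 0.0004250 mol; n(C6H5COO-) = 0.001321 mol.
By Henderson-Hasselbalch, pH = pKa + log([A^-]/[HA]) = 4.20 + log(0.001321/0.0004250) = 4.20 + (+0.49) = 4.69.

4.69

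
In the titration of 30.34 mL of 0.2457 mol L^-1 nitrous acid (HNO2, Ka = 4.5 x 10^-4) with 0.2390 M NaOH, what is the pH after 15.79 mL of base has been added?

3.36

Initial n(HNO2) = 0.2457 x 0.03034 = 0.007455 mol.
n(NaOH) added = 0.2390 x 0.01579 = 0.003774 mol, converting that many moles of HNO2 to NO2-.
Remaining n(HNO2) = 0.003681 mol; n(NO2-) = 0.003774 mol.
By Henderson-Hasselbalch, pH = pKa + log([A^-]/[HA]) = 3.35 + log(0.003774/0.003681) = 3.35 + (+0.01) = 3.36.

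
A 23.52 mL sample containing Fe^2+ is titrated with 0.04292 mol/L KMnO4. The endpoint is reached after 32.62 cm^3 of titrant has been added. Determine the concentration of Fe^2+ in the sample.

0.298 M

n(KMnO4) = 0.04292 x 0.03262 = 0.001400 mol.
From the balanced equation, 1 mol KMnO4 reacts with 5 mol Fe^2+, so n(Fe^2+) = 0.001400 x 5/1 = 0.007000 mol.
[Fe^2+] = 0.007000 / 0.02352 L = 0.298 M.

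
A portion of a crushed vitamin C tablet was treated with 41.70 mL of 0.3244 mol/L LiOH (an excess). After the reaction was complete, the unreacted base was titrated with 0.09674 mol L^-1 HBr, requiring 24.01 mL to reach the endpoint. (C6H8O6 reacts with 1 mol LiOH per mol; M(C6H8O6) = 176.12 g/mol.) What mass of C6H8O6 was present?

Total n(LiOH) added = 0.3244 x 0.04170 = 0.01353 mol.
n(HBr) used = 0.09674 x 0.02401 = 0.002323 mol, which equals the excess n(LiOH).
So n(LiOH) consumed by the sample = 0.01353 - 0.002323 = 0.01120 mol.
n(C6H8O6) = 0.01120 / 1 = 0.01120 mol.
mass = 0.01120 mol x 176.12 g/mol = 1.97 g.

1.97 g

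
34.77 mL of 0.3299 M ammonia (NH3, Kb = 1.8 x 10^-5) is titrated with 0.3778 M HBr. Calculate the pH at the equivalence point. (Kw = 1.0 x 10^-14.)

n(NH3) = 0.3299 x 0.03477 = 0.01147 mol; V(HBr) at equivalence = 0.01147/0.3778 = 0.03036 L.
At equivalence the base is fully converted to NH4+; total volume = 0.06513 L, so [NH4+] = 0.01147/0.06513 = 0.1761 M.
Ka(NH4+) = Kw/Kb = 1.0e-14 / 1.8 x 10^-5 = 5.56e-10.
[H^+] = sqrt(Ka x [NH4+]) = sqrt(5.56e-10 x 0.1761) = 9.89e-6 M.
pH = -log(9.89e-6) = 5.00.

5.00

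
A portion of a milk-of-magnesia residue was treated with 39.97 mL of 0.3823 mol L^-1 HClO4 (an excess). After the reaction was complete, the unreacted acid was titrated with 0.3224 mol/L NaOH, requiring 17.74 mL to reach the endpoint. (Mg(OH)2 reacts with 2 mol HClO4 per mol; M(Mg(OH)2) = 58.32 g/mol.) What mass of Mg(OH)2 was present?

Total n(HClO4) added = 0.3823 x 0.03997 = 0.01528 mol.
n(NaOH) used = 0.3224 x 0.01774 = 0.005719 mol, which equals the excess n(HClO4).
So n(HClO4) consumed by the sample = 0.01528 - 0.005719 = 0.009561 mol.
n(Mg(OH)2) = 0.009561 / 2 = 0.004781 mol.
mass = 0.004781 mol x 58.32 g/mol = 0.279 g.

0.279 g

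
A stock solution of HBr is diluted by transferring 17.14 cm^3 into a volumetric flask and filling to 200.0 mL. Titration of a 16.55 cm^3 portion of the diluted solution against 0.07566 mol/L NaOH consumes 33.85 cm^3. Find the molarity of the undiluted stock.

n(NaOH) = 0.07566 x 0.03385 = 0.002561 mol.
n(HBr) in the aliquot = 0.002561 mol.
[diluted HBr] = 0.002561 / 0.01655 = 0.1547 M.
Dilution factor = 200.0/17.14 = 11.67, so [stock] = 0.1547 x 11.67 = 1.81 M.

1.81 M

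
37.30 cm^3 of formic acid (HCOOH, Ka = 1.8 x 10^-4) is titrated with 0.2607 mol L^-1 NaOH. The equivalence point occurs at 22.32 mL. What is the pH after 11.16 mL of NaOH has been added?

11.16 mL is exactly half the equivalence volume (22.32/2), i.e. the half-equivalence point.
There, n(HA) = n(A^-), so pH = pKa = -log(1.8 x 10^-4) = 3.74.

3.74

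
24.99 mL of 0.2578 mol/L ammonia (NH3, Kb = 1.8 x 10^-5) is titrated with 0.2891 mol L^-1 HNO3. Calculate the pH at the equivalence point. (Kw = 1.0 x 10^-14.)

n(NH3) = 0.2578 x 0.02499 = 0.006442 mol; V(HNO3) at equivalence = 0.006442/0.2891 = 0.02228 L.
At equivalence the base is fully converted to NH4+; total volume = 0.04727 L, so [NH4+] = 0.006442/0.04727 = 0.1363 M.
Ka(NH4+) = Kw/Kb = 1.0e-14 / 1.8 x 10^-5 = 5.56e-10.
[H^+] = sqrt(Ka x [NH4+]) = sqrt(5.56e-10 x 0.1363) = 8.70e-6 M.
pH = -log(8.70e-6) = 5.06.

5.06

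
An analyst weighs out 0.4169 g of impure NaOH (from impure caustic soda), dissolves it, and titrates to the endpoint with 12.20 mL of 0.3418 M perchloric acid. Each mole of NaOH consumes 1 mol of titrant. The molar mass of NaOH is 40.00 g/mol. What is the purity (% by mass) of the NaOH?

40.0%

n(HClO4) = 0.3418 x 0.01220 = 0.004170 mol.
n(NaOH) = 0.004170 / 1 = 0.004170 mol.
mass of NaOH = 0.004170 x 40.00 = 0.1668 g.
% purity = 0.1668 / 0.4169 x 100 = 40.0%.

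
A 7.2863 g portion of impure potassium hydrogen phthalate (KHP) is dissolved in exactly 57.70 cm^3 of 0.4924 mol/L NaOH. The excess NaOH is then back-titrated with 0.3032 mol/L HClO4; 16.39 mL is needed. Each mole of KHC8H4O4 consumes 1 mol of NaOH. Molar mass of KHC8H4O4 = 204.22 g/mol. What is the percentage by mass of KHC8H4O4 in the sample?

Total n(NaOH) added = 0.4924 x 0.05770 = 0.02841 mol.
n(HClO4) used = 0.3032 x 0.01639 = 0.004969 mol, which equals the excess n(NaOH).
So n(NaOH) consumed by the sample = 0.02841 - 0.004969 = 0.02344 mol.
n(KHC8H4O4) = 0.02344 / 1 = 0.02344 mol.
mass KHC8H4O4 = 0.02344 x 204.22 = 4.787 g, so %KHC8H4O4 = 4.787/7.2863 x 100 = 65.7%.

65.7%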